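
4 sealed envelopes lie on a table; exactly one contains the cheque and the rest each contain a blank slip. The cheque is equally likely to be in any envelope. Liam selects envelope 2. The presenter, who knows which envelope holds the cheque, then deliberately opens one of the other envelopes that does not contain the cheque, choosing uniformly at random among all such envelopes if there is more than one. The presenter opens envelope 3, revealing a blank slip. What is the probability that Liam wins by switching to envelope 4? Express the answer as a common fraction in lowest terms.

3/8

Apply Bayes' rule, conditioning on where the cheque actually is.
If it is in either of envelopes 1 and 4 (prior 1/4 each): the presenter has 2 equally likely choices, so probability 1/2; weight (1/4)·(1/2) = 1/8 each.
If it is in envelope 2 (prior 1/4): the presenter has 3 equally likely choices, so probability 1/3; weight (1/4)·(1/3) = 1/12.
If it is in envelope 3 (prior 1/4): the presenter opened envelope 3, so this case is ruled out; weight (1/4)·0 = 0.
The weights sum to 1/3.
So P(the cheque in envelope 4 | the presenter opened envelope 3) = (1/8) / (1/3) = 3/8.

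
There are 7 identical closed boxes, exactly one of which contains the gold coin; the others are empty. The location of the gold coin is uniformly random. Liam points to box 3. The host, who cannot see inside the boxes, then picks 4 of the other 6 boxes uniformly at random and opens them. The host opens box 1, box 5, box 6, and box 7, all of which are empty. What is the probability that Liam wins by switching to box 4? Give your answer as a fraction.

1/3

Because the host chose which boxes to open without knowing where the gold coin is, the choice is independent of the prize location. Learning that none of the 4 opened boxes holds the gold coin simply rules out those 4 locations and leaves the remaining 3 boxes still equally likely by symmetry.
So P(the gold coin in box 4) = 1/3.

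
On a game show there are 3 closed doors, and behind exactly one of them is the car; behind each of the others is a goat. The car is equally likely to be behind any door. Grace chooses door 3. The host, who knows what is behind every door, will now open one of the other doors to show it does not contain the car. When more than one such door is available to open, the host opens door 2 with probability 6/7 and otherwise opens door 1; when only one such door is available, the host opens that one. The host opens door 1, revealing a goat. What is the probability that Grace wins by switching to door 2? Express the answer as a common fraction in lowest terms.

7/8

Apply Bayes' rule, conditioning on where the car actually is.
If it is behind door 1 (prior 1/3): the host opened door 1, so this case is ruled out; weight (1/3)·0 = 0.
If it is behind door 2 (prior 1/3): only door 1 is available, probability 1; weight (1/3)·1 = 1/3.
If it is behind door 3 (prior 1/3): door 2 is available but not opened, probability 1/7; weight (1/3)·(1/7) = 1/21.
The weights sum to 8/21.
So P(the car behind door 2 | the host opened door 1) = (1/3) / (8/21) = 7/8.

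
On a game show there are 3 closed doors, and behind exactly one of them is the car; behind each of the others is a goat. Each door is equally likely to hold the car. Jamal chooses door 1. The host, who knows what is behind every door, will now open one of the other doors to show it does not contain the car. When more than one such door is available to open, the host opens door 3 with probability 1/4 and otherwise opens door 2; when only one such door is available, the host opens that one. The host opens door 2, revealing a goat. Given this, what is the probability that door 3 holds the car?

4/7

Consider each possible location of the car in turn.
If it is behind door 1 (prior 1/3): door 3 is available but not opened, probability 3/4; weight (1/3)·(3/4) = 1/4.
If it is behind door 2 (prior 1/3): the host opened door 2, so this case is ruled out; weight (1/3)·0 = 0.
If it is behind door 3 (prior 1/3): only door 2 is available, probability 1; weight (1/3)·1 = 1/3.
The weights sum to 7/12.
So P(the car behind door 3 | the host opened door 2) = (1/3) / (7/12) = 4/7.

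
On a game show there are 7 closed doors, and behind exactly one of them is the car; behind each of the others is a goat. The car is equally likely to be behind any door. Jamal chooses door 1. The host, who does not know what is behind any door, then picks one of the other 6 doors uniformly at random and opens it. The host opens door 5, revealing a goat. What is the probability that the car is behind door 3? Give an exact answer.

Because the host chose which door to open without knowing where the car is, the choice is independent of the prize location. Learning that door 5 does not hold the car simply rules out that one location and leaves the remaining 6 doors still equally likely by symmetry.
So P(the car behind door 3) = 1/6.

1/6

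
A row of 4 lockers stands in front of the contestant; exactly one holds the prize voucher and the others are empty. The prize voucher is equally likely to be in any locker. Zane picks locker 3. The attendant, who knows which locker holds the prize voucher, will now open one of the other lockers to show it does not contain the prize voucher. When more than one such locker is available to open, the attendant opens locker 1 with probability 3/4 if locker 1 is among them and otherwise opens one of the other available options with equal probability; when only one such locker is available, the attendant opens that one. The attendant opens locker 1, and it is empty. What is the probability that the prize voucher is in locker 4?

1/3

Consider each possible location of the prize voucher in turn.
If it is in locker 1 (prior 1/4): the attendant opened locker 1, so this case is ruled out; weight (1/4)·0 = 0.
If it is in any of lockers 2, 3, and 4 (prior 1/4 each): locker 1 is available, opened with probability 3/4; weight (1/4)·(3/4) = 3/16 each.
The weights sum to 9/16.
So P(the prize voucher in locker 4 | the attendant opened locker 1) = (3/16) / (9/16) = 1/3.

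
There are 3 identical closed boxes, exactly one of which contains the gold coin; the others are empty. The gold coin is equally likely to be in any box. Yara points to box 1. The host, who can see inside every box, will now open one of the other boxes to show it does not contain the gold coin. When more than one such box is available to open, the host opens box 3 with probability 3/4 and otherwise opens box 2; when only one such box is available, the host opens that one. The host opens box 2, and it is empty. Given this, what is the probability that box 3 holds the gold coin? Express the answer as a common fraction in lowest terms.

Apply Bayes' rule, conditioning on where the gold coin actually is.
If it is in box 1 (prior 1/3): box 3 is available but not opened, probability 1/4; weight (1/3)·(1/4) = 1/12.
If it is in box 2 (prior 1/3): the host opened box 2, so this case is ruled out; weight (1/3)·0 = 0.
If it is in box 3 (prior 1/3): only box 2 is available, probability 1; weight (1/3)·1 = 1/3.
The weights sum to 5/12.
So P(the gold coin in box 3 | the host opened box 2) = (1/3) / (5/12) = 4/5.

4/5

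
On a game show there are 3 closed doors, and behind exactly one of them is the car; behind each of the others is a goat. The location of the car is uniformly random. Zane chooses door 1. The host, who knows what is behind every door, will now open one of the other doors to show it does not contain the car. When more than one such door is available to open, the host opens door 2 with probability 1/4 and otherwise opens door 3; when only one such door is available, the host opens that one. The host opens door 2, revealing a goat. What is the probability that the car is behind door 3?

Condition on the true location of the car.
If it is behind door 1 (prior 1/3): door 2 is available, opened with probability 1/4; weight (1/3)·(1/4) = 1/12.
If it is behind door 2 (prior 1/3): the host opened door 2, so this case is ruled out; weight (1/3)·0 = 0.
If it is behind door 3 (prior 1/3): only door 2 is available, probability 1; weight (1/3)·1 = 1/3.
The weights sum to 5/12.
So P(the car behind door 3 | the host opened door 2) = (1/3) / (5/12) = 4/5.

4/5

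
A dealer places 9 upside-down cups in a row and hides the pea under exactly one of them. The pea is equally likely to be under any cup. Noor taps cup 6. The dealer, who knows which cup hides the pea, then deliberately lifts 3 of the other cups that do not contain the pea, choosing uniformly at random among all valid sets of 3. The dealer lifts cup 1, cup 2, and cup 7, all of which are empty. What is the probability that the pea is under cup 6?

Condition on the true location of the pea.
If it is under any of cups 1, 2, and 7 (prior 1/9 each): that cup was opened and seen not to hold the prize — ruled out; weight (1/9)·0 = 0 each.
If it is under any of cups 3, 4, 5, 8, and 9 (prior 1/9 each): the dealer has 35 equally likely choices, so probability 1/35; weight (1/9)·(1/35) = 1/315 each.
If it is under cup 6 (prior 1/9): the dealer has 56 equally likely choices, so probability 1/56; weight (1/9)·(1/56) = 1/504.
The weights sum to 1/56.
So P(the pea under cup 6 | the dealer opened cup 1, cup 2, and cup 7) = (1/504) / (1/56) = 1/9.

1/9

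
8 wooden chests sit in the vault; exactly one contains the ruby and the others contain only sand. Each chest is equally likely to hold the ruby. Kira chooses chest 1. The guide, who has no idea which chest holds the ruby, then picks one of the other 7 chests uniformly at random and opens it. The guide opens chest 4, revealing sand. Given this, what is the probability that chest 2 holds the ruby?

1/7

Apply Bayes' rule, conditioning on where the ruby actually is.
If it is in any of chests 1, 2, 3, 5, 6, 7, and 8 (prior 1/8 each): the guide picks chest 4 with probability 1/7 regardless, and it is not the prize; weight (1/8)·(1/7) = 1/56 each.
If it is in chest 4 (prior 1/8): the guide opened chest 4, so this case is ruled out; weight (1/8)·0 = 0.
The weights sum to 1/8.
So P(the ruby in chest 2 | the guide opened chest 4) = (1/56) / (1/8) = 1/7.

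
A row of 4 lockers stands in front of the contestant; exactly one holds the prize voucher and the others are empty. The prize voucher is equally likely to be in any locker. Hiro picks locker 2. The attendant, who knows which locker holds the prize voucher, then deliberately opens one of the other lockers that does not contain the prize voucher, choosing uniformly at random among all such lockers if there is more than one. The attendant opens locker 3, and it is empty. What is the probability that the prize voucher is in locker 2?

1/4

Apply Bayes' rule, conditioning on where the prize voucher actually is.
If it is in either of lockers 1 and 4 (prior 1/4 each): the attendant has 2 equally likely choices, so probability 1/2; weight (1/4)·(1/2) = 1/8 each.
If it is in locker 2 (prior 1/4): the attendant has 3 equally likely choices, so probability 1/3; weight (1/4)·(1/3) = 1/12.
If it is in locker 3 (prior 1/4): the attendant opened locker 3, so this case is ruled out; weight (1/4)·0 = 0.
The weights sum to 1/3.
So P(the prize voucher in locker 2 | the attendant opened locker 3) = (1/12) / (1/3) = 1/4.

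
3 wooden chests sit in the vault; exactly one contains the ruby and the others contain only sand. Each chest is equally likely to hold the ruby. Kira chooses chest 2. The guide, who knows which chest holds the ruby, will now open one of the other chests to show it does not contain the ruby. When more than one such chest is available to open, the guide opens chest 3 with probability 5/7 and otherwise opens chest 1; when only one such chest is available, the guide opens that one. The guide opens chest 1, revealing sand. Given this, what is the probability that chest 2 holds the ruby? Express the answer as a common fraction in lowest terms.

Apply Bayes' rule, conditioning on where the ruby actually is.
If it is in chest 1 (prior 1/3): the guide opened chest 1, so this case is ruled out; weight (1/3)·0 = 0.
If it is in chest 2 (prior 1/3): chest 3 is available but not opened, probability 2/7; weight (1/3)·(2/7) = 2/21.
If it is in chest 3 (prior 1/3): only chest 1 is available, probability 1; weight (1/3)·1 = 1/3.
The weights sum to 3/7.
So P(the ruby in chest 2 | the guide opened chest 1) = (2/21) / (3/7) = 2/9.

2/9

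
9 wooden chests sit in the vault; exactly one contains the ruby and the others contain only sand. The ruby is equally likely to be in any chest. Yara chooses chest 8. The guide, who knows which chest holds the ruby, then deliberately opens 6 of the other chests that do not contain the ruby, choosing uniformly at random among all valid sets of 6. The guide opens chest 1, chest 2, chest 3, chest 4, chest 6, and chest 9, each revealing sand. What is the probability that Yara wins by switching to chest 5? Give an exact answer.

Consider each possible location of the ruby in turn.
If it is in any of chests 1, 2, 3, 4, 6, and 9 (prior 1/9 each): that chest was opened and seen not to hold the prize — ruled out; weight (1/9)·0 = 0 each.
If it is in either of chests 5 and 7 (prior 1/9 each): the guide has 7 equally likely choices, so probability 1/7; weight (1/9)·(1/7) = 1/63 each.
If it is in chest 8 (prior 1/9): the guide has 28 equally likely choices, so probability 1/28; weight (1/9)·(1/28) = 1/252.
The weights sum to 1/28.
So P(the ruby in chest 5 | the guide opened chest 1, chest 2, chest 3, chest 4, chest 6, and chest 9) = (1/63) / (1/28) = 4/9.

4/9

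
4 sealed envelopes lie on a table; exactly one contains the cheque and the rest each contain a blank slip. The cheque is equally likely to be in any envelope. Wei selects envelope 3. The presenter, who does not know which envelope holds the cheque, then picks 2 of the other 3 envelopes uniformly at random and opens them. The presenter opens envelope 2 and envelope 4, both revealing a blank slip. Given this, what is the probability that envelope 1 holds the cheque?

1/2

Apply Bayes' rule, conditioning on where the cheque actually is.
If it is in either of envelopes 1 and 3 (prior 1/4 each): the presenter picks exactly this set with probability 1/3 regardless, and none is the prize; weight (1/4)·(1/3) = 1/12 each.
If it is in either of envelopes 2 and 4 (prior 1/4 each): that envelope was opened and seen not to hold the prize — ruled out; weight (1/4)·0 = 0 each.
The weights sum to 1/6.
So P(the cheque in envelope 1 | the presenter opened envelope 2 and envelope 4) = (1/12) / (1/6) = 1/2.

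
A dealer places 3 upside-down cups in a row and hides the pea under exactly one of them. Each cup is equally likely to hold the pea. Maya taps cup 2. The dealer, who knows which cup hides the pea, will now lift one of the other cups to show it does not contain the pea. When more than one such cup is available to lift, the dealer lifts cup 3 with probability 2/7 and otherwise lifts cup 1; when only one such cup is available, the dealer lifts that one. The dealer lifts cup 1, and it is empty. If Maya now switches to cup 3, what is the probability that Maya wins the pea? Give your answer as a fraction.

Apply Bayes' rule, conditioning on where the pea actually is.
If it is under cup 1 (prior 1/3): the dealer opened cup 1, so this case is ruled out; weight (1/3)·0 = 0.
If it is under cup 2 (prior 1/3): cup 3 is available but not opened, probability 5/7; weight (1/3)·(5/7) = 5/21.
If it is under cup 3 (prior 1/3): only cup 1 is available, probability 1; weight (1/3)·1 = 1/3.
The weights sum to 4/7.
So P(the pea under cup 3 | the dealer opened cup 1) = (1/3) / (4/7) = 7/12.

7/12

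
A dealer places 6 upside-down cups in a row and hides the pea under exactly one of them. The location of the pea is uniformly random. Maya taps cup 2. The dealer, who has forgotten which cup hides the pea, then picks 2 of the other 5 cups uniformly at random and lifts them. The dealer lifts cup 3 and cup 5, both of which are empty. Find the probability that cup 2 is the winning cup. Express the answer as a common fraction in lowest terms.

1/4

Because the dealer chose which cups to lift without knowing where the pea is, the choice is independent of the prize location. Learning that none of the 2 opened cups holds the pea simply rules out those 2 locations and leaves the remaining 4 cups still equally likely by symmetry.
So P(the pea under cup 2) = 1/4.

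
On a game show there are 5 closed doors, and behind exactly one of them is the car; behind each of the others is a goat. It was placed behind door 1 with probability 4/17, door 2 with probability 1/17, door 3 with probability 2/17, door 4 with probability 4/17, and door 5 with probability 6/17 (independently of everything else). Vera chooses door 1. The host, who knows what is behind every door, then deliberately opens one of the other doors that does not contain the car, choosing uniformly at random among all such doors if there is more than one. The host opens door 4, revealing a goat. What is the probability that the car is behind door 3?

1/6

Consider each possible location of the car in turn.
If it is behind door 1 (prior 4/17): the host has 4 equally likely choices, so probability 1/4; weight (4/17)·(1/4) = 1/17.
If it is behind door 2 (prior 1/17): the host has 3 equally likely choices, so probability 1/3; weight (1/17)·(1/3) = 1/51.
If it is behind door 3 (prior 2/17): the host has 3 equally likely choices, so probability 1/3; weight (2/17)·(1/3) = 2/51.
If it is behind door 4 (prior 4/17): the host opened door 4, so this case is ruled out; weight (4/17)·0 = 0.
If it is behind door 5 (prior 6/17): the host has 3 equally likely choices, so probability 1/3; weight (6/17)·(1/3) = 2/17.
The weights sum to 4/17.
So P(the car behind door 3 | the host opened door 4) = (2/51) / (4/17) = 1/6.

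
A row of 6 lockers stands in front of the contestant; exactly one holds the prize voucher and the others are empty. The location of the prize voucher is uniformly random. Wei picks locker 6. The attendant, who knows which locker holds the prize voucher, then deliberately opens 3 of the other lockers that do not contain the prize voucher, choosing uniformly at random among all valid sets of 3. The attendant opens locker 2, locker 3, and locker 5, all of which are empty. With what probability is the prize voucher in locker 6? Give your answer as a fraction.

1/6

Condition on the true location of the prize voucher.
If it is in either of lockers 1 and 4 (prior 1/6 each): the attendant has 4 equally likely choices, so probability 1/4; weight (1/6)·(1/4) = 1/24 each.
If it is in any of lockers 2, 3, and 5 (prior 1/6 each): that locker was opened and seen not to hold the prize — ruled out; weight (1/6)·0 = 0 each.
If it is in locker 6 (prior 1/6): the attendant has 10 equally likely choices, so probability 1/10; weight (1/6)·(1/10) = 1/60.
The weights sum to 1/10.
So P(the prize voucher in locker 6 | the attendant opened locker 2, locker 3, and locker 5) = (1/60) / (1/10) = 1/6.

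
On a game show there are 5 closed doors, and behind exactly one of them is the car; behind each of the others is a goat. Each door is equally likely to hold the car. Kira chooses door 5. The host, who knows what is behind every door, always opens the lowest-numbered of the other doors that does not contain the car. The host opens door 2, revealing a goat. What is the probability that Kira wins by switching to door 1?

1

Consider each possible location of the car in turn.
If it is behind door 1 (prior 1/5): door 2 is the lowest-numbered option available, probability 1; weight (1/5)·1 = 1/5.
If it is behind door 2 (prior 1/5): the host opened door 2, so this case is ruled out; weight (1/5)·0 = 0.
If it is behind any of doors 3, 4, and 5 (prior 1/5 each): the host would have opened door 1 instead, probability 0; weight (1/5)·0 = 0 each.
The weights sum to 1/5.
So P(the car behind door 1 | the host opened door 2) = (1/5) / (1/5) = 1.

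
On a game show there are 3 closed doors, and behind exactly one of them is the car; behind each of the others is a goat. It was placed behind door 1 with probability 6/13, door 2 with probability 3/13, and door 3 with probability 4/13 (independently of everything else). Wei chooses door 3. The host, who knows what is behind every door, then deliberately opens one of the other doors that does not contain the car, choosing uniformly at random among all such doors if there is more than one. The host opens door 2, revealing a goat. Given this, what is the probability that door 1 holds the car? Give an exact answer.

Apply Bayes' rule, conditioning on where the car actually is.
If it is behind door 1 (prior 6/13): the host has no choice, probability 1; weight (6/13)·1 = 6/13.
If it is behind door 2 (prior 3/13): the host opened door 2, so this case is ruled out; weight (3/13)·0 = 0.
If it is behind door 3 (prior 4/13): the host has 2 equally likely choices, so probability 1/2; weight (4/13)·(1/2) = 2/13.
The weights sum to 8/13.
So P(the car behind door 1 | the host opened door 2) = (6/13) / (8/13) = 3/4.

3/4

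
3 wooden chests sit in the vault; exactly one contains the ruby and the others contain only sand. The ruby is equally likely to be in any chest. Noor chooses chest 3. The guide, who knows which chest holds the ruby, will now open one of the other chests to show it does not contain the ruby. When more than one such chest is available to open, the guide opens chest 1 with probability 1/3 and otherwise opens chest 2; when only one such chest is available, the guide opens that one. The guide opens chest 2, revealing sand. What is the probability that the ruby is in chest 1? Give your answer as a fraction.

3/5

Condition on the true location of the ruby.
If it is in chest 1 (prior 1/3): only chest 2 is available, probability 1; weight (1/3)·1 = 1/3.
If it is in chest 2 (prior 1/3): the guide opened chest 2, so this case is ruled out; weight (1/3)·0 = 0.
If it is in chest 3 (prior 1/3): chest 1 is available but not opened, probability 2/3; weight (1/3)·(2/3) = 2/9.
The weights sum to 5/9.
So P(the ruby in chest 1 | the guide opened chest 2) = (1/3) / (5/9) = 3/5.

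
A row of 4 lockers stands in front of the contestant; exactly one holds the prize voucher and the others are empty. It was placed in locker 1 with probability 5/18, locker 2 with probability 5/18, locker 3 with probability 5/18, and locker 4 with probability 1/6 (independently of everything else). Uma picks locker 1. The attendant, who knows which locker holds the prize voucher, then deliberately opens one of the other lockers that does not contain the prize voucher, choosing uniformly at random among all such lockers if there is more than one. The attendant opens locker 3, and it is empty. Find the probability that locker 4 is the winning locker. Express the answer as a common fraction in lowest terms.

9/34

Consider each possible location of the prize voucher in turn.
If it is in locker 1 (prior 5/18): the attendant has 3 equally likely choices, so probability 1/3; weight (5/18)·(1/3) = 5/54.
If it is in locker 2 (prior 5/18): the attendant has 2 equally likely choices, so probability 1/2; weight (5/18)·(1/2) = 5/36.
If it is in locker 3 (prior 5/18): the attendant opened locker 3, so this case is ruled out; weight (5/18)·0 = 0.
If it is in locker 4 (prior 1/6): the attendant has 2 equally likely choices, so probability 1/2; weight (1/6)·(1/2) = 1/12.
The weights sum to 17/54.
So P(the prize voucher in locker 4 | the attendant opened locker 3) = (1/12) / (17/54) = 9/34.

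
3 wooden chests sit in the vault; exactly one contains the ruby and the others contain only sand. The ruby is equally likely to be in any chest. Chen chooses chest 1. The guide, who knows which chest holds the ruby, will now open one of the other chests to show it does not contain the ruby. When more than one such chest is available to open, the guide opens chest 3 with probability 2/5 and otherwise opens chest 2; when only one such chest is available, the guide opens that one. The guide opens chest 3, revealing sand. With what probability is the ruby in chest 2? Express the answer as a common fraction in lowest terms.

Condition on the true location of the ruby.
If it is in chest 1 (prior 1/3): chest 3 is available, opened with probability 2/5; weight (1/3)·(2/5) = 2/15.
If it is in chest 2 (prior 1/3): only chest 3 is available, probability 1; weight (1/3)·1 = 1/3.
If it is in chest 3 (prior 1/3): the guide opened chest 3, so this case is ruled out; weight (1/3)·0 = 0.
The weights sum to 7/15.
So P(the ruby in chest 2 | the guide opened chest 3) = (1/3) / (7/15) = 5/7.

5/7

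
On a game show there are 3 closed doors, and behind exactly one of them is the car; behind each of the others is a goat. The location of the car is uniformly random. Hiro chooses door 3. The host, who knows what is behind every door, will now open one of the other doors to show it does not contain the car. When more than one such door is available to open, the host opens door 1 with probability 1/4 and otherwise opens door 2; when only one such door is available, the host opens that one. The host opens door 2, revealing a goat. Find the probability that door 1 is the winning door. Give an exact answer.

Apply Bayes' rule, conditioning on where the car actually is.
If it is behind door 1 (prior 1/3): only door 2 is available, probability 1; weight (1/3)·1 = 1/3.
If it is behind door 2 (prior 1/3): the host opened door 2, so this case is ruled out; weight (1/3)·0 = 0.
If it is behind door 3 (prior 1/3): door 1 is available but not opened, probability 3/4; weight (1/3)·(3/4) = 1/4.
The weights sum to 7/12.
So P(the car behind door 1 | the host opened door 2) = (1/3) / (7/12) = 4/7.

4/7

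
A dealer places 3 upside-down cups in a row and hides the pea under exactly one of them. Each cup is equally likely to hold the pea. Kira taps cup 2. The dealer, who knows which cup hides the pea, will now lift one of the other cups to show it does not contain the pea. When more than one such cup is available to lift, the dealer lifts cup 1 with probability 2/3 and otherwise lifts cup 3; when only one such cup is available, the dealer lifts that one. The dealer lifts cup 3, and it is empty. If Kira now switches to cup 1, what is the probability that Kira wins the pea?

Apply Bayes' rule, conditioning on where the pea actually is.
If it is under cup 1 (prior 1/3): only cup 3 is available, probability 1; weight (1/3)·1 = 1/3.
If it is under cup 2 (prior 1/3): cup 1 is available but not opened, probability 1/3; weight (1/3)·(1/3) = 1/9.
If it is under cup 3 (prior 1/3): the dealer opened cup 3, so this case is ruled out; weight (1/3)·0 = 0.
The weights sum to 4/9.
So P(the pea under cup 1 | the dealer opened cup 3) = (1/3) / (4/9) = 3/4.

3/4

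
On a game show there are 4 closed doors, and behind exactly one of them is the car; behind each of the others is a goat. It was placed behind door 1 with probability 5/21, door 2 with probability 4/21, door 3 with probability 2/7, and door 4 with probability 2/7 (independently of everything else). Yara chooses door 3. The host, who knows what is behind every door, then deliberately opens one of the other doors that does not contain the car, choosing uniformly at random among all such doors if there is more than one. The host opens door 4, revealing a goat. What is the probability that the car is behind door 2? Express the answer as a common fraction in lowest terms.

4/13

Condition on the true location of the car.
If it is behind door 1 (prior 5/21): the host has 2 equally likely choices, so probability 1/2; weight (5/21)·(1/2) = 5/42.
If it is behind door 2 (prior 4/21): the host has 2 equally likely choices, so probability 1/2; weight (4/21)·(1/2) = 2/21.
If it is behind door 3 (prior 2/7): the host has 3 equally likely choices, so probability 1/3; weight (2/7)·(1/3) = 2/21.
If it is behind door 4 (prior 2/7): the host opened door 4, so this case is ruled out; weight (2/7)·0 = 0.
The weights sum to 13/42.
So P(the car behind door 2 | the host opened door 4) = (2/21) / (13/42) = 4/13.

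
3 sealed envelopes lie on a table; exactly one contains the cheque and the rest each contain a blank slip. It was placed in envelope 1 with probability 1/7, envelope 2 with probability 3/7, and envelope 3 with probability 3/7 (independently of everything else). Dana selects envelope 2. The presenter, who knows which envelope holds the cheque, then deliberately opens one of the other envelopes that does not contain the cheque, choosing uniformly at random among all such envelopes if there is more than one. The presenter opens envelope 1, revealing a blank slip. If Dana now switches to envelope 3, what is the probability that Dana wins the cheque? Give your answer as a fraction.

2/3

Apply Bayes' rule, conditioning on where the cheque actually is.
If it is in envelope 1 (prior 1/7): the presenter opened envelope 1, so this case is ruled out; weight (1/7)·0 = 0.
If it is in envelope 2 (prior 3/7): the presenter has 2 equally likely choices, so probability 1/2; weight (3/7)·(1/2) = 3/14.
If it is in envelope 3 (prior 3/7): the presenter has no choice, probability 1; weight (3/7)·1 = 3/7.
The weights sum to 9/14.
So P(the cheque in envelope 3 | the presenter opened envelope 1) = (3/7) / (9/14) = 2/3.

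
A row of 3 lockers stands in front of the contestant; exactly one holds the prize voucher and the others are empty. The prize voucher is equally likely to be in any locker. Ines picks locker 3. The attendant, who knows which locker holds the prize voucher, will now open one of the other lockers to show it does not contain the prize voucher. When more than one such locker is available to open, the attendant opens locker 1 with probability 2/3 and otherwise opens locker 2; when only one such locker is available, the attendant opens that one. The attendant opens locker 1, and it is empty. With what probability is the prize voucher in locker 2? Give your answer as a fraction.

Apply Bayes' rule, conditioning on where the prize voucher actually is.
If it is in locker 1 (prior 1/3): the attendant opened locker 1, so this case is ruled out; weight (1/3)·0 = 0.
If it is in locker 2 (prior 1/3): only locker 1 is available, probability 1; weight (1/3)·1 = 1/3.
If it is in locker 3 (prior 1/3): locker 1 is available, opened with probability 2/3; weight (1/3)·(2/3) = 2/9.
The weights sum to 5/9.
So P(the prize voucher in locker 2 | the attendant opened locker 1) = (1/3) / (5/9) = 3/5.

3/5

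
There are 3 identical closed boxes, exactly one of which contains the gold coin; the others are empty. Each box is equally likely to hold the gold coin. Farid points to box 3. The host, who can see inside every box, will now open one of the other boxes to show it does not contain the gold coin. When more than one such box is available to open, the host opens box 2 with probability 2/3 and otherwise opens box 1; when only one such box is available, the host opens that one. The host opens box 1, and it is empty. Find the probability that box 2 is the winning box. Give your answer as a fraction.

3/4

Apply Bayes' rule, conditioning on where the gold coin actually is.
If it is in box 1 (prior 1/3): the host opened box 1, so this case is ruled out; weight (1/3)·0 = 0.
If it is in box 2 (prior 1/3): only box 1 is available, probability 1; weight (1/3)·1 = 1/3.
If it is in box 3 (prior 1/3): box 2 is available but not opened, probability 1/3; weight (1/3)·(1/3) = 1/9.
The weights sum to 4/9.
So P(the gold coin in box 2 | the host opened box 1) = (1/3) / (4/9) = 3/4.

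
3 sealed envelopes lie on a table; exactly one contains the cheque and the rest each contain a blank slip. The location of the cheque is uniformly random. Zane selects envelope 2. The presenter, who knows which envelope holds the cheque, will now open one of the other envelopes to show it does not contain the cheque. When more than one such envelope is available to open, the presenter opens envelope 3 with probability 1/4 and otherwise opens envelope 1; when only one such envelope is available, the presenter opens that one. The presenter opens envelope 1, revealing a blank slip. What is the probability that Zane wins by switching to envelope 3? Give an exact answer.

4/7

Condition on the true location of the cheque.
If it is in envelope 1 (prior 1/3): the presenter opened envelope 1, so this case is ruled out; weight (1/3)·0 = 0.
If it is in envelope 2 (prior 1/3): envelope 3 is available but not opened, probability 3/4; weight (1/3)·(3/4) = 1/4.
If it is in envelope 3 (prior 1/3): only envelope 1 is available, probability 1; weight (1/3)·1 = 1/3.
The weights sum to 7/12.
So P(the cheque in envelope 3 | the presenter opened envelope 1) = (1/3) / (7/12) = 4/7.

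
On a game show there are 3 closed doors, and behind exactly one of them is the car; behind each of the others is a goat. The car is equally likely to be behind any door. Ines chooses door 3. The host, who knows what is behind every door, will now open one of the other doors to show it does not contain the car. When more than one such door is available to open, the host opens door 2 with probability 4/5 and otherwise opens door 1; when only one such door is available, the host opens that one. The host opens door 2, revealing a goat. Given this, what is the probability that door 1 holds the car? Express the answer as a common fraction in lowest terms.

Apply Bayes' rule, conditioning on where the car actually is.
If it is behind door 1 (prior 1/3): only door 2 is available, probability 1; weight (1/3)·1 = 1/3.
If it is behind door 2 (prior 1/3): the host opened door 2, so this case is ruled out; weight (1/3)·0 = 0.
If it is behind door 3 (prior 1/3): door 2 is available, opened with probability 4/5; weight (1/3)·(4/5) = 4/15.
The weights sum to 3/5.
So P(the car behind door 1 | the host opened door 2) = (1/3) / (3/5) = 5/9.

5/9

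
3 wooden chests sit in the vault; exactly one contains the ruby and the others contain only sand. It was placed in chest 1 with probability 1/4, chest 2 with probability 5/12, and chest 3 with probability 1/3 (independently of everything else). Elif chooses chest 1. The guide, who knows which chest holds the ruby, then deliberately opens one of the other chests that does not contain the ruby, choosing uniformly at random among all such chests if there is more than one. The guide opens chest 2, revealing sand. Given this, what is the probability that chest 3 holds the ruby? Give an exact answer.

Condition on the true location of the ruby.
If it is in chest 1 (prior 1/4): the guide has 2 equally likely choices, so probability 1/2; weight (1/4)·(1/2) = 1/8.
If it is in chest 2 (prior 5/12): the guide opened chest 2, so this case is ruled out; weight (5/12)·0 = 0.
If it is in chest 3 (prior 1/3): the guide has no choice, probability 1; weight (1/3)·1 = 1/3.
The weights sum to 11/24.
So P(the ruby in chest 3 | the guide opened chest 2) = (1/3) / (11/24) = 8/11.

8/11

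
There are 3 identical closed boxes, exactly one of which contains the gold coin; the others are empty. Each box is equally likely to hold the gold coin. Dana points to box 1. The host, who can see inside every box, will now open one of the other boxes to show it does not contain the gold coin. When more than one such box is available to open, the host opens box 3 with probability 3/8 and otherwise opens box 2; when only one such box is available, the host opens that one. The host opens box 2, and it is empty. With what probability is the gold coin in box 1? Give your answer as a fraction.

5/13

Condition on the true location of the gold coin.
If it is in box 1 (prior 1/3): box 3 is available but not opened, probability 5/8; weight (1/3)·(5/8) = 5/24.
If it is in box 2 (prior 1/3): the host opened box 2, so this case is ruled out; weight (1/3)·0 = 0.
If it is in box 3 (prior 1/3): only box 2 is available, probability 1; weight (1/3)·1 = 1/3.
The weights sum to 13/24.
So P(the gold coin in box 1 | the host opened box 2) = (5/24) / (13/24) = 5/13.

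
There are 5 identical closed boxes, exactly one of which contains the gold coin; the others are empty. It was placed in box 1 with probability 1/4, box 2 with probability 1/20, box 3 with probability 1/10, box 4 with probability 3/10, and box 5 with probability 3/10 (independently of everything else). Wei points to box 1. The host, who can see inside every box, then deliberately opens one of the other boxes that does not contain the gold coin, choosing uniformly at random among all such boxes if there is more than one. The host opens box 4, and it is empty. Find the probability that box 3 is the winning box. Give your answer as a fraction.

Condition on the true location of the gold coin.
If it is in box 1 (prior 1/4): the host has 4 equally likely choices, so probability 1/4; weight (1/4)·(1/4) = 1/16.
If it is in box 2 (prior 1/20): the host has 3 equally likely choices, so probability 1/3; weight (1/20)·(1/3) = 1/60.
If it is in box 3 (prior 1/10): the host has 3 equally likely choices, so probability 1/3; weight (1/10)·(1/3) = 1/30.
If it is in box 4 (prior 3/10): the host opened box 4, so this case is ruled out; weight (3/10)·0 = 0.
If it is in box 5 (prior 3/10): the host has 3 equally likely choices, so probability 1/3; weight (3/10)·(1/3) = 1/10.
The weights sum to 17/80.
So P(the gold coin in box 3 | the host opened box 4) = (1/30) / (17/80) = 8/51.

8/51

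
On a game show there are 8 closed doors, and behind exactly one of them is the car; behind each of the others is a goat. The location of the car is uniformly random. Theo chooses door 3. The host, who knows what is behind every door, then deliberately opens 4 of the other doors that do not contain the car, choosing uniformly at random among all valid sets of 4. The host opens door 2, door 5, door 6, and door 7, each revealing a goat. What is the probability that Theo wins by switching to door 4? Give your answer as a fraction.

Consider each possible location of the car in turn.
If it is behind any of doors 1, 4, and 8 (prior 1/8 each): the host has 15 equally likely choices, so probability 1/15; weight (1/8)·(1/15) = 1/120 each.
If it is behind any of doors 2, 5, 6, and 7 (prior 1/8 each): that door was opened and seen not to hold the prize — ruled out; weight (1/8)·0 = 0 each.
If it is behind door 3 (prior 1/8): the host has 35 equally likely choices, so probability 1/35; weight (1/8)·(1/35) = 1/280.
The weights sum to 1/35.
So P(the car behind door 4 | the host opened door 2, door 5, door 6, and door 7) = (1/120) / (1/35) = 7/24.

7/24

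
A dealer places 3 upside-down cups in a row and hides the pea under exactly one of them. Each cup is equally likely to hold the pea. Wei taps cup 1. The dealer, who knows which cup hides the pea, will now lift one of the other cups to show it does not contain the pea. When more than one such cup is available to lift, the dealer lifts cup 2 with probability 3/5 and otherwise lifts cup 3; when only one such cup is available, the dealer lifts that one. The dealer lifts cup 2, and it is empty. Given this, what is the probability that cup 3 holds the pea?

Consider each possible location of the pea in turn.
If it is under cup 1 (prior 1/3): cup 2 is available, opened with probability 3/5; weight (1/3)·(3/5) = 1/5.
If it is under cup 2 (prior 1/3): the dealer opened cup 2, so this case is ruled out; weight (1/3)·0 = 0.
If it is under cup 3 (prior 1/3): only cup 2 is available, probability 1; weight (1/3)·1 = 1/3.
The weights sum to 8/15.
So P(the pea under cup 3 | the dealer opened cup 2) = (1/3) / (8/15) = 5/8.

5/8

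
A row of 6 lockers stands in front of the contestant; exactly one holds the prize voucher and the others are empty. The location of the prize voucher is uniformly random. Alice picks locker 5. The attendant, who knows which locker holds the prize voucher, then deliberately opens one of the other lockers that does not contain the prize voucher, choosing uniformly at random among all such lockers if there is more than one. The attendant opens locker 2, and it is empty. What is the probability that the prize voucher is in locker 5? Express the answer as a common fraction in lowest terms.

1/6

Condition on the true location of the prize voucher.
If it is in any of lockers 1, 3, 4, and 6 (prior 1/6 each): the attendant has 4 equally likely choices, so probability 1/4; weight (1/6)·(1/4) = 1/24 each.
If it is in locker 2 (prior 1/6): the attendant opened locker 2, so this case is ruled out; weight (1/6)·0 = 0.
If it is in locker 5 (prior 1/6): the attendant has 5 equally likely choices, so probability 1/5; weight (1/6)·(1/5) = 1/30.
The weights sum to 1/5.
So P(the prize voucher in locker 5 | the attendant opened locker 2) = (1/30) / (1/5) = 1/6.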